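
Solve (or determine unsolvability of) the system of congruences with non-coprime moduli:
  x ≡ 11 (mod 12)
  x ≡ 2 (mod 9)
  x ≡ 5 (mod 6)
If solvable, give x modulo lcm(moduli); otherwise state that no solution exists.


Moduli 12, 9, 6 are not pairwise coprime, so CRT works modulo lcm(m_i) when all pairwise compatibility conditions hold.
Pairwise compatibility: gcd(m_i, m_j) must divide a_i - a_j for every pair.
Merge one congruence at a time:
  Start: x ≡ 11 (mod 12).
  Combine with x ≡ 2 (mod 9): gcd(12, 9) = 3; 2 - 11 = -9, which IS divisible by 3, so compatible.
    Write x = 11 + 12·t and substitute into x ≡ 2 (mod 9): 12·t ≡ 2 − 11 = -9 (mod 9).
    Divide the congruence (and modulus) by g = 3: 4·t ≡ -3 (mod 3).
    Reduce coefficients mod 3: 1·t ≡ 0 (mod 3).
    So t ≡ 0 (mod 3).
    Then x = 11 + 12·0 = 11, valid modulo lcm(12, 9) = 36: x ≡ 11 (mod 36).
  Combine with x ≡ 5 (mod 6): gcd(36, 6) = 6; 5 - 11 = -6, which IS divisible by 6, so compatible.
    Write x = 11 + 36·t and substitute into x ≡ 5 (mod 6): 36·t ≡ 5 − 11 = -6 (mod 6).
    Divide the congruence (and modulus) by g = 6: 6·t ≡ -1 (mod 1).
    Modulo 1 every t works; take t = 0.
    Then x = 11 + 36·0 = 11, valid modulo lcm(36, 6) = 36: x ≡ 11 (mod 36).
Verify: 11 mod 12 = 11, 11 mod 9 = 2, 11 mod 6 = 5.

x ≡ 11 (mod 36).


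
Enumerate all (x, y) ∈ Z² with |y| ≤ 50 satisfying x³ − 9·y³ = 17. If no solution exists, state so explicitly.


The equation is x³ - 9y³ = 17. For fixed y, x³ = 9·y³ + 17, so a solution requires the RHS to be a perfect cube.
Strategy: iterate y from -50 to 50, compute RHS = 9·y³ + 17, and check whether it is a (positive or negative) perfect cube.
Check small values of y:
  y = 0: RHS = 17 is not a perfect cube.
  y = 1: RHS = 26 is not a perfect cube.
  y = -1: RHS = 8 = (2)³ ⇒ x = 2 works.
  y = 2: RHS = 89 is not a perfect cube.
  y = -2: RHS = -55 is not a perfect cube.
  y = 3: RHS = 260 is not a perfect cube.
  y = -3: RHS = -226 is not a perfect cube.
Continuing, at y = -25: RHS = -140608 = (-52)³ ⇒ x = -52 works.
Searching the remaining y in |y| ≤ 50 finds no further solutions.
Collected solutions: (2, -1), (-52, -25).

Solutions (with |y| ≤ 50): (2, -1), (-52, -25).


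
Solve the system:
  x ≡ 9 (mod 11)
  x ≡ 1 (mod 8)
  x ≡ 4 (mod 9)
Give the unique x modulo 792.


Moduli 11, 8, 9 are pairwise coprime; by CRT there is a unique solution modulo M = 11 · 8 · 9 = 792.
Solve pairwise, accumulating the modulus:
  Start with x ≡ 9 (mod 11).
  Combine with x ≡ 1 (mod 8): since gcd(11, 8) = 1, we get a unique residue mod 88.
    Write x = 9 + 11·t and substitute into x ≡ 1 (mod 8): 11·t ≡ 1 − 9 = -8 (mod 8).
    Reduce coefficients mod 8: 3·t ≡ 0 (mod 8).
    The inverse of 3 mod 8 is 3 (since 3·3 = 9 = 1·8 + 1), so t ≡ 3·0 = 0 ≡ 0 (mod 8).
    Then x = 9 + 11·0 = 9, valid modulo lcm(11, 8) = 88: x ≡ 9 (mod 88).
  Combine with x ≡ 4 (mod 9): since gcd(88, 9) = 1, we get a unique residue mod 792.
    Write x = 9 + 88·t and substitute into x ≡ 4 (mod 9): 88·t ≡ 4 − 9 = -5 (mod 9).
    Reduce coefficients mod 9: 7·t ≡ 4 (mod 9).
    The inverse of 7 mod 9 is 4 (since 7·4 = 28 = 3·9 + 1), so t ≡ 4·4 = 16 ≡ 7 (mod 9).
    Then x = 9 + 88·7 = 625, valid modulo lcm(88, 9) = 792: x ≡ 625 (mod 792).
Verify: 625 mod 11 = 9 ✓, 625 mod 8 = 1 ✓, 625 mod 9 = 4 ✓.

x ≡ 625 (mod 792).


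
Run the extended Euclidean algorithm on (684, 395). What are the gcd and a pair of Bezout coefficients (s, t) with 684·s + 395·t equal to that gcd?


Euclidean algorithm on (684, 395) — divide until remainder is 0:
  684 = 1 · 395 + 289
  395 = 1 · 289 + 106
  289 = 2 · 106 + 77
  106 = 1 · 77 + 29
  77 = 2 · 29 + 19
  29 = 1 · 19 + 10
  19 = 1 · 10 + 9
  10 = 1 · 9 + 1
  9 = 9 · 1 + 0
gcd(684, 395) = 1.
Track Bezout coefficients alongside the remainders: start with r₀ = 684 = a·1 + b·0 (s = 1, t = 0) and r₁ = 395 = a·0 + b·1 (s = 0, t = 1); each new remainder r_{k+1} = r_{k-1} − q_k·r_k inherits s_{k+1} = s_{k-1} − q_k·s_k, t_{k+1} = t_{k-1} − q_k·t_k, so r_k = a·s_k + b·t_k at every step:
  q = 1: r = 289, s = 1 − 1·0 = 1, t = 0 − 1·1 = -1  (check: 684·1 + 395·(-1) = 289)
  q = 1: r = 106, s = 0 − 1·1 = -1, t = 1 − 1·(-1) = 2  (check: 684·(-1) + 395·2 = 106)
  q = 2: r = 77, s = 1 − 2·(-1) = 3, t = -1 − 2·2 = -5  (check: 684·3 + 395·(-5) = 77)
  q = 1: r = 29, s = -1 − 1·3 = -4, t = 2 − 1·(-5) = 7  (check: 684·(-4) + 395·7 = 29)
  q = 2: r = 19, s = 3 − 2·(-4) = 11, t = -5 − 2·7 = -19  (check: 684·11 + 395·(-19) = 19)
  q = 1: r = 10, s = -4 − 1·11 = -15, t = 7 − 1·(-19) = 26  (check: 684·(-15) + 395·26 = 10)
  q = 1: r = 9, s = 11 − 1·(-15) = 26, t = -19 − 1·26 = -45  (check: 684·26 + 395·(-45) = 9)
  q = 1: r = 1, s = -15 − 1·26 = -41, t = 26 − 1·(-45) = 71  (check: 684·(-41) + 395·71 = 1)
The row with r = 1 (the gcd) gives the Bezout coefficients s = -41, t = 71.
Result: 684 · (-41) + 395 · (71) = 1.

gcd(684, 395) = 1; s = -41, t = 71 (check: 684·(-41) + 395·71 = 1).


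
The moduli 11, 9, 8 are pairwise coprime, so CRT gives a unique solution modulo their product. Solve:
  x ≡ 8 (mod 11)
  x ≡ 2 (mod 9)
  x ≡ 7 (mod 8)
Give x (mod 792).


Moduli 11, 9, 8 are pairwise coprime; by CRT there is a unique solution modulo M = 11 · 9 · 8 = 792.
Solve pairwise, accumulating the modulus:
  Start with x ≡ 8 (mod 11).
  Combine with x ≡ 2 (mod 9): since gcd(11, 9) = 1, we get a unique residue mod 99.
    Write x = 8 + 11·t and substitute into x ≡ 2 (mod 9): 11·t ≡ 2 − 8 = -6 (mod 9).
    Reduce coefficients mod 9: 2·t ≡ 3 (mod 9).
    The inverse of 2 mod 9 is 5 (since 2·5 = 10 = 1·9 + 1), so t ≡ 5·3 = 15 ≡ 6 (mod 9).
    Then x = 8 + 11·6 = 74, valid modulo lcm(11, 9) = 99: x ≡ 74 (mod 99).
  Combine with x ≡ 7 (mod 8): since gcd(99, 8) = 1, we get a unique residue mod 792.
    Write x = 74 + 99·t and substitute into x ≡ 7 (mod 8): 99·t ≡ 7 − 74 = -67 (mod 8).
    Reduce coefficients mod 8: 3·t ≡ 5 (mod 8).
    The inverse of 3 mod 8 is 3 (since 3·3 = 9 = 1·8 + 1), so t ≡ 3·5 = 15 ≡ 7 (mod 8).
    Then x = 74 + 99·7 = 767, valid modulo lcm(99, 8) = 792: x ≡ 767 (mod 792).
Verify: 767 mod 11 = 8 ✓, 767 mod 9 = 2 ✓, 767 mod 8 = 7 ✓.

x ≡ 767 (mod 792).


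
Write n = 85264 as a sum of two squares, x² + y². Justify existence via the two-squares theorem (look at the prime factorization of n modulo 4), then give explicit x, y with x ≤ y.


Step 1: Factor n = 85264 = 2^4 · 73^2.
Step 2: Check the mod-4 condition on each prime factor: 2 = 2 (special); 73 ≡ 1 (mod 4), exponent 2.
All primes ≡ 3 (mod 4) appear to even exponent (or don't appear), so by the two-squares theorem n IS expressible as a sum of two squares.
Step 3: Build a representation. Group n = k² · m with k = 4 and m = 73 · 73 = 5329 (a product of primes ≡ 1 (mod 4)); a representation of m scales to one of n via (k·x)² + (k·y)² = k²(x² + y²). Each prime p ≡ 1 (mod 4) is itself a sum of two squares; find a² by testing p − a² for a perfect square:
  73: 73 − 1² = 72, 73 − 2² = 69, 73 − 3² = 64 = 8² ⇒ 73 = 3² + 8².
  Combine using the Brahmagupta–Fibonacci identity (a² + b²)(c² + d²) = (ac − bd)² + (ad + bc)² = (ac + bd)² + (ad − bc)²:
  73 · 73 = 5329: from (3² + 8²)(3² + 8²), take (3·3 − 8·8, 3·8 + 8·3) = (9 − 64, 24 + 24) = (-55, 48); dropping signs (only squares matter) gives (55, 48); check 55² + 48² = 3025 + 2304 = 5329 ✓.
  Scale by k = 4: (4·55, 4·48) = (220, 192).
Step 4: Order so x ≤ y and verify: 192² + 220² = 36864 + 48400 = 85264 = n. ✓

n = 85264 = 192² + 220² (one valid representation with x ≤ y).


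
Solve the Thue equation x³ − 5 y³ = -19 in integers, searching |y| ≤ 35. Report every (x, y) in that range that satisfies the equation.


The equation is x³ - 5y³ = -19. For fixed y, x³ = 5·y³ − 19, so a solution requires the RHS to be a perfect cube.
Strategy: iterate y from -35 to 35, compute RHS = 5·y³ − 19, and check whether it is a (positive or negative) perfect cube.
Check small values of y:
  y = 0: RHS = -19 is not a perfect cube.
  y = 1: RHS = -14 is not a perfect cube.
  y = -1: RHS = -24 is not a perfect cube.
  y = 2: RHS = 21 is not a perfect cube.
  y = -2: RHS = -59 is not a perfect cube.
  y = 3: RHS = 116 is not a perfect cube.
  y = -3: RHS = -154 is not a perfect cube.
Continuing the search up to |y| = 35 finds no solutions either.
No (x, y) in the scanned range satisfies the equation.

No integer solutions with |y| ≤ 35.


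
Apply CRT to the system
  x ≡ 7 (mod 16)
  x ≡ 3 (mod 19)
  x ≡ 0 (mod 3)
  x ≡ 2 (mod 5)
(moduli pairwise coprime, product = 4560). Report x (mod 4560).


Product of moduli M = 16 · 19 · 3 · 5 = 4560.
Merge one congruence at a time:
  Start: x ≡ 7 (mod 16).
  Combine with x ≡ 3 (mod 19); new modulus lcm = 304.
    Write x = 7 + 16·t and substitute into x ≡ 3 (mod 19): 16·t ≡ 3 − 7 = -4 (mod 19).
    Reduce coefficients mod 19: 16·t ≡ 15 (mod 19).
    The inverse of 16 mod 19 is 6 (since 16·6 = 96 = 5·19 + 1), so t ≡ 6·15 = 90 ≡ 14 (mod 19).
    Then x = 7 + 16·14 = 231, valid modulo lcm(16, 19) = 304: x ≡ 231 (mod 304).
  Combine with x ≡ 0 (mod 3); new modulus lcm = 912.
    Write x = 231 + 304·t and substitute into x ≡ 0 (mod 3): 304·t ≡ 0 − 231 = -231 (mod 3).
    Reduce coefficients mod 3: 1·t ≡ 0 (mod 3).
    So t ≡ 0 (mod 3).
    Then x = 231 + 304·0 = 231, valid modulo lcm(304, 3) = 912: x ≡ 231 (mod 912).
  Combine with x ≡ 2 (mod 5); new modulus lcm = 4560.
    Write x = 231 + 912·t and substitute into x ≡ 2 (mod 5): 912·t ≡ 2 − 231 = -229 (mod 5).
    Reduce coefficients mod 5: 2·t ≡ 1 (mod 5).
    The inverse of 2 mod 5 is 3 (since 2·3 = 6 = 1·5 + 1), so t ≡ 3·1 = 3 ≡ 3 (mod 5).
    Then x = 231 + 912·3 = 2967, valid modulo lcm(912, 5) = 4560: x ≡ 2967 (mod 4560).
Verify against each original: 2967 mod 16 = 7, 2967 mod 19 = 3, 2967 mod 3 = 0, 2967 mod 5 = 2.

x ≡ 2967 (mod 4560).


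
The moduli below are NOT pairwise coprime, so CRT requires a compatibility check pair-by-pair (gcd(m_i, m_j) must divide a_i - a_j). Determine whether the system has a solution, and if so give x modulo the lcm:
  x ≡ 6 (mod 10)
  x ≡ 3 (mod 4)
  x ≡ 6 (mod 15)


Moduli 10, 4, 15 are not pairwise coprime, so CRT works modulo lcm(m_i) when all pairwise compatibility conditions hold.
Pairwise compatibility: gcd(m_i, m_j) must divide a_i - a_j for every pair.
Merge one congruence at a time:
  Start: x ≡ 6 (mod 10).
  Combine with x ≡ 3 (mod 4): gcd(10, 4) = 2, and 3 - 6 = -3 is NOT divisible by 2.
    ⇒ system is inconsistent (no integer solution).

No solution (the system is inconsistent).


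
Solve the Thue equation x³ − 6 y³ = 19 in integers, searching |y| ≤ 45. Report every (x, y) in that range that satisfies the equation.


The equation is x³ - 6y³ = 19. For fixed y, x³ = 6·y³ + 19, so a solution requires the RHS to be a perfect cube.
Strategy: iterate y from -45 to 45, compute RHS = 6·y³ + 19, and check whether it is a (positive or negative) perfect cube.
Check small values of y:
  y = 0: RHS = 19 is not a perfect cube.
  y = 1: RHS = 25 is not a perfect cube.
  y = -1: RHS = 13 is not a perfect cube.
  y = 2: RHS = 67 is not a perfect cube.
  y = -2: RHS = -29 is not a perfect cube.
  y = 3: RHS = 181 is not a perfect cube.
  y = -3: RHS = -143 is not a perfect cube.
Continuing the search up to |y| = 45 finds no solutions either.
No (x, y) in the scanned range satisfies the equation.

No integer solutions with |y| ≤ 45.


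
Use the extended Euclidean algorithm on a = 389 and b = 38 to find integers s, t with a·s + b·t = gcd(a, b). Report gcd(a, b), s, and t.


Euclidean algorithm on (389, 38) — divide until remainder is 0:
  389 = 10 · 38 + 9
  38 = 4 · 9 + 2
  9 = 4 · 2 + 1
  2 = 2 · 1 + 0
gcd(389, 38) = 1.
Track Bezout coefficients alongside the remainders: start with r₀ = 389 = a·1 + b·0 (s = 1, t = 0) and r₁ = 38 = a·0 + b·1 (s = 0, t = 1); each new remainder r_{k+1} = r_{k-1} − q_k·r_k inherits s_{k+1} = s_{k-1} − q_k·s_k, t_{k+1} = t_{k-1} − q_k·t_k, so r_k = a·s_k + b·t_k at every step:
  q = 10: r = 9, s = 1 − 10·0 = 1, t = 0 − 10·1 = -10  (check: 389·1 + 38·(-10) = 9)
  q = 4: r = 2, s = 0 − 4·1 = -4, t = 1 − 4·(-10) = 41  (check: 389·(-4) + 38·41 = 2)
  q = 4: r = 1, s = 1 − 4·(-4) = 17, t = -10 − 4·41 = -174  (check: 389·17 + 38·(-174) = 1)
The row with r = 1 (the gcd) gives the Bezout coefficients s = 17, t = -174.
Result: 389 · (17) + 38 · (-174) = 1.

gcd(389, 38) = 1; s = 17, t = -174 (check: 389·17 + 38·(-174) = 1).


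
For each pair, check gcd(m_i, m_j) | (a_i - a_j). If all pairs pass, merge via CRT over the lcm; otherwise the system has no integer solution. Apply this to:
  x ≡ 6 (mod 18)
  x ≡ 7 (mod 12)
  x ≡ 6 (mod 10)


Moduli 18, 12, 10 are not pairwise coprime, so CRT works modulo lcm(m_i) when all pairwise compatibility conditions hold.
Pairwise compatibility: gcd(m_i, m_j) must divide a_i - a_j for every pair.
Merge one congruence at a time:
  Start: x ≡ 6 (mod 18).
  Combine with x ≡ 7 (mod 12): gcd(18, 12) = 6, and 7 - 6 = 1 is NOT divisible by 6.
    ⇒ system is inconsistent (no integer solution).

No solution (the system is inconsistent).


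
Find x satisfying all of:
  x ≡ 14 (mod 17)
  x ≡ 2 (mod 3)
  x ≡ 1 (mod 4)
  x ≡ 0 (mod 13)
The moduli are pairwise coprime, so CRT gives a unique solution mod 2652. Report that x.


Product of moduli M = 17 · 3 · 4 · 13 = 2652.
Merge one congruence at a time:
  Start: x ≡ 14 (mod 17).
  Combine with x ≡ 2 (mod 3); new modulus lcm = 51.
    Write x = 14 + 17·t and substitute into x ≡ 2 (mod 3): 17·t ≡ 2 − 14 = -12 (mod 3).
    Reduce coefficients mod 3: 2·t ≡ 0 (mod 3).
    The inverse of 2 mod 3 is 2 (since 2·2 = 4 = 1·3 + 1), so t ≡ 2·0 = 0 ≡ 0 (mod 3).
    Then x = 14 + 17·0 = 14, valid modulo lcm(17, 3) = 51: x ≡ 14 (mod 51).
  Combine with x ≡ 1 (mod 4); new modulus lcm = 204.
    Write x = 14 + 51·t and substitute into x ≡ 1 (mod 4): 51·t ≡ 1 − 14 = -13 (mod 4).
    Reduce coefficients mod 4: 3·t ≡ 3 (mod 4).
    The inverse of 3 mod 4 is 3 (since 3·3 = 9 = 2·4 + 1), so t ≡ 3·3 = 9 ≡ 1 (mod 4).
    Then x = 14 + 51·1 = 65, valid modulo lcm(51, 4) = 204: x ≡ 65 (mod 204).
  Combine with x ≡ 0 (mod 13); new modulus lcm = 2652.
    Write x = 65 + 204·t and substitute into x ≡ 0 (mod 13): 204·t ≡ 0 − 65 = -65 (mod 13).
    Reduce coefficients mod 13: 9·t ≡ 0 (mod 13).
    The inverse of 9 mod 13 is 3 (since 9·3 = 27 = 2·13 + 1), so t ≡ 3·0 = 0 ≡ 0 (mod 13).
    Then x = 65 + 204·0 = 65, valid modulo lcm(204, 13) = 2652: x ≡ 65 (mod 2652).
Verify against each original: 65 mod 17 = 14, 65 mod 3 = 2, 65 mod 4 = 1, 65 mod 13 = 0.

x ≡ 65 (mod 2652).


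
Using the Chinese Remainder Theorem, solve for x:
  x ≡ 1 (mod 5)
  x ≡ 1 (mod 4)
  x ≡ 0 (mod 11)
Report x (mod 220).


Moduli 5, 4, 11 are pairwise coprime; by CRT there is a unique solution modulo M = 5 · 4 · 11 = 220.
Solve pairwise, accumulating the modulus:
  Start with x ≡ 1 (mod 5).
  Combine with x ≡ 1 (mod 4): since gcd(5, 4) = 1, we get a unique residue mod 20.
    Write x = 1 + 5·t and substitute into x ≡ 1 (mod 4): 5·t ≡ 1 − 1 = 0 (mod 4).
    Reduce coefficients mod 4: 1·t ≡ 0 (mod 4).
    So t ≡ 0 (mod 4).
    Then x = 1 + 5·0 = 1, valid modulo lcm(5, 4) = 20: x ≡ 1 (mod 20).
  Combine with x ≡ 0 (mod 11): since gcd(20, 11) = 1, we get a unique residue mod 220.
    Write x = 1 + 20·t and substitute into x ≡ 0 (mod 11): 20·t ≡ 0 − 1 = -1 (mod 11).
    Reduce coefficients mod 11: 9·t ≡ 10 (mod 11).
    The inverse of 9 mod 11 is 5 (since 9·5 = 45 = 4·11 + 1), so t ≡ 5·10 = 50 ≡ 6 (mod 11).
    Then x = 1 + 20·6 = 121, valid modulo lcm(20, 11) = 220: x ≡ 121 (mod 220).
Verify: 121 mod 5 = 1 ✓, 121 mod 4 = 1 ✓, 121 mod 11 = 0 ✓.

x ≡ 121 (mod 220).


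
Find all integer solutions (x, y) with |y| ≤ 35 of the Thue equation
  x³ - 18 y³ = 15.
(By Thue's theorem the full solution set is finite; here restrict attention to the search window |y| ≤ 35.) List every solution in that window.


The equation is x³ - 18y³ = 15. For fixed y, x³ = 18·y³ + 15, so a solution requires the RHS to be a perfect cube.
Strategy: iterate y from -35 to 35, compute RHS = 18·y³ + 15, and check whether it is a (positive or negative) perfect cube.
Check small values of y:
  y = 0: RHS = 15 is not a perfect cube.
  y = 1: RHS = 33 is not a perfect cube.
  y = -1: RHS = -3 is not a perfect cube.
  y = 2: RHS = 159 is not a perfect cube.
  y = -2: RHS = -129 is not a perfect cube.
  y = 3: RHS = 501 is not a perfect cube.
  y = -3: RHS = -471 is not a perfect cube.
Continuing the search up to |y| = 35 finds no solutions either.
No (x, y) in the scanned range satisfies the equation.

No integer solutions with |y| ≤ 35.


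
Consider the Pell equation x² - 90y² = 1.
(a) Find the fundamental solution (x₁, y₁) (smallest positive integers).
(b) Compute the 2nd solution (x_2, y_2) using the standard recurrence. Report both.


Step 1: Find the fundamental solution (x₁, y₁) of x² - 90y² = 1.
  Expand √90 as a continued fraction. a₀ = ⌊√90⌋ = 9; iterate m_{k+1} = d_k·a_k − m_k, d_{k+1} = (90 − m_{k+1}²)/d_k, a_{k+1} = ⌊(a₀ + m_{k+1})/d_{k+1}⌋ (starting m₀ = 0, d₀ = 1), with convergents p_k = a_k·p_{k-1} + p_{k-2}, q_k = a_k·q_{k-1} + q_{k-2} (p₋₁ = 1, q₋₁ = 0):
  k = 0: a₀ = 9; p₀/q₀ = 9/1; p₀² − 90·q₀² = 81 − 90 = -9.
  k = 1: m = 9, d = 9, a = ⌊(9 + 9)/9⌋ = 2; p/q = (2·9 + 1)/(2·1 + 0) = 19/2; p² − 90·q² = 361 − 360 = 1.
  The first convergent with p² − 90·q² = 1 gives the fundamental solution (x₁, y₁) = (19, 2).
Step 2: Apply the recurrence (x_{n+1}, y_{n+1}) = (x₁x_n + 90y₁y_n, x₁y_n + y₁x_n) repeatedly.
  From (x_1, y_1) = (19, 2): x_2 = 19·19 + 90·2·2 = 721; y_2 = 19·2 + 2·19 = 76.
Step 3: Verify x_2² - 90·y_2² = 519841 - 519840 = 1 (should be 1). ✓

(x_1, y_1) = (19, 2); (x_2, y_2) = (721, 76).


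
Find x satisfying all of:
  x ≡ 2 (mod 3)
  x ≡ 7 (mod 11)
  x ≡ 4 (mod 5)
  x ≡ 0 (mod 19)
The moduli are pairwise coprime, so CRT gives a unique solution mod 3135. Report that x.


Product of moduli M = 3 · 11 · 5 · 19 = 3135.
Merge one congruence at a time:
  Start: x ≡ 2 (mod 3).
  Combine with x ≡ 7 (mod 11); new modulus lcm = 33.
    Write x = 2 + 3·t and substitute into x ≡ 7 (mod 11): 3·t ≡ 7 − 2 = 5 (mod 11).
    The inverse of 3 mod 11 is 4 (since 3·4 = 12 = 1·11 + 1), so t ≡ 4·5 = 20 ≡ 9 (mod 11).
    Then x = 2 + 3·9 = 29, valid modulo lcm(3, 11) = 33: x ≡ 29 (mod 33).
  Combine with x ≡ 4 (mod 5); new modulus lcm = 165.
    Write x = 29 + 33·t and substitute into x ≡ 4 (mod 5): 33·t ≡ 4 − 29 = -25 (mod 5).
    Reduce coefficients mod 5: 3·t ≡ 0 (mod 5).
    The inverse of 3 mod 5 is 2 (since 3·2 = 6 = 1·5 + 1), so t ≡ 2·0 = 0 ≡ 0 (mod 5).
    Then x = 29 + 33·0 = 29, valid modulo lcm(33, 5) = 165: x ≡ 29 (mod 165).
  Combine with x ≡ 0 (mod 19); new modulus lcm = 3135.
    Write x = 29 + 165·t and substitute into x ≡ 0 (mod 19): 165·t ≡ 0 − 29 = -29 (mod 19).
    Reduce coefficients mod 19: 13·t ≡ 9 (mod 19).
    The inverse of 13 mod 19 is 3 (since 13·3 = 39 = 2·19 + 1), so t ≡ 3·9 = 27 ≡ 8 (mod 19).
    Then x = 29 + 165·8 = 1349, valid modulo lcm(165, 19) = 3135: x ≡ 1349 (mod 3135).
Verify against each original: 1349 mod 3 = 2, 1349 mod 11 = 7, 1349 mod 5 = 4, 1349 mod 19 = 0.

x ≡ 1349 (mod 3135).


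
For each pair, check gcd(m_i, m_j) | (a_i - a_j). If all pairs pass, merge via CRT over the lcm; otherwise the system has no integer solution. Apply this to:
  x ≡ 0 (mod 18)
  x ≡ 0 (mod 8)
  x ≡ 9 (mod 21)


Moduli 18, 8, 21 are not pairwise coprime, so CRT works modulo lcm(m_i) when all pairwise compatibility conditions hold.
Pairwise compatibility: gcd(m_i, m_j) must divide a_i - a_j for every pair.
Merge one congruence at a time:
  Start: x ≡ 0 (mod 18).
  Combine with x ≡ 0 (mod 8): gcd(18, 8) = 2; 0 - 0 = 0, which IS divisible by 2, so compatible.
    Write x = 0 + 18·t and substitute into x ≡ 0 (mod 8): 18·t ≡ 0 − 0 = 0 (mod 8).
    Divide the congruence (and modulus) by g = 2: 9·t ≡ 0 (mod 4).
    Reduce coefficients mod 4: 1·t ≡ 0 (mod 4).
    So t ≡ 0 (mod 4).
    Then x = 0 + 18·0 = 0, valid modulo lcm(18, 8) = 72: x ≡ 0 (mod 72).
  Combine with x ≡ 9 (mod 21): gcd(72, 21) = 3; 9 - 0 = 9, which IS divisible by 3, so compatible.
    Write x = 0 + 72·t and substitute into x ≡ 9 (mod 21): 72·t ≡ 9 − 0 = 9 (mod 21).
    Divide the congruence (and modulus) by g = 3: 24·t ≡ 3 (mod 7).
    Reduce coefficients mod 7: 3·t ≡ 3 (mod 7).
    The inverse of 3 mod 7 is 5 (since 3·5 = 15 = 2·7 + 1), so t ≡ 5·3 = 15 ≡ 1 (mod 7).
    Then x = 0 + 72·1 = 72, valid modulo lcm(72, 21) = 504: x ≡ 72 (mod 504).
Verify: 72 mod 18 = 0, 72 mod 8 = 0, 72 mod 21 = 9.

x ≡ 72 (mod 504).


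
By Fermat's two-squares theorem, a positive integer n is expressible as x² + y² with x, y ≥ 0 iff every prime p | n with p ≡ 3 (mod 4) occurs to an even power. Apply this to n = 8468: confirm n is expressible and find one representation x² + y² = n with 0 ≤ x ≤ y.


Step 1: Factor n = 8468 = 2^2 · 29 · 73.
Step 2: Check the mod-4 condition on each prime factor: 2 = 2 (special); 29 ≡ 1 (mod 4), exponent 1; 73 ≡ 1 (mod 4), exponent 1.
All primes ≡ 3 (mod 4) appear to even exponent (or don't appear), so by the two-squares theorem n IS expressible as a sum of two squares.
Step 3: Build a representation. Group n = k² · m with k = 2 and m = 29 · 73 = 2117 (a product of primes ≡ 1 (mod 4)); a representation of m scales to one of n via (k·x)² + (k·y)² = k²(x² + y²). Each prime p ≡ 1 (mod 4) is itself a sum of two squares; find a² by testing p − a² for a perfect square:
  29: 29 − 1² = 28, 29 − 2² = 25 = 5² ⇒ 29 = 2² + 5².
  73: 73 − 1² = 72, 73 − 2² = 69, 73 − 3² = 64 = 8² ⇒ 73 = 3² + 8².
  Combine using the Brahmagupta–Fibonacci identity (a² + b²)(c² + d²) = (ac − bd)² + (ad + bc)² = (ac + bd)² + (ad − bc)²:
  29 · 73 = 2117: from (2² + 5²)(3² + 8²), take (2·3 − 5·8, 2·8 + 5·3) = (6 − 40, 16 + 15) = (-34, 31); dropping signs (only squares matter) gives (34, 31); check 34² + 31² = 1156 + 961 = 2117 ✓.
  Scale by k = 2: (2·34, 2·31) = (68, 62).
Step 4: Order so x ≤ y and verify: 62² + 68² = 3844 + 4624 = 8468 = n. ✓

n = 8468 = 62² + 68² (one valid representation with x ≤ y).


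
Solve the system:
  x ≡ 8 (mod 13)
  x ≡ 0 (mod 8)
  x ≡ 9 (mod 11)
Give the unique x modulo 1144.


Moduli 13, 8, 11 are pairwise coprime; by CRT there is a unique solution modulo M = 13 · 8 · 11 = 1144.
Solve pairwise, accumulating the modulus:
  Start with x ≡ 8 (mod 13).
  Combine with x ≡ 0 (mod 8): since gcd(13, 8) = 1, we get a unique residue mod 104.
    Write x = 8 + 13·t and substitute into x ≡ 0 (mod 8): 13·t ≡ 0 − 8 = -8 (mod 8).
    Reduce coefficients mod 8: 5·t ≡ 0 (mod 8).
    The inverse of 5 mod 8 is 5 (since 5·5 = 25 = 3·8 + 1), so t ≡ 5·0 = 0 ≡ 0 (mod 8).
    Then x = 8 + 13·0 = 8, valid modulo lcm(13, 8) = 104: x ≡ 8 (mod 104).
  Combine with x ≡ 9 (mod 11): since gcd(104, 11) = 1, we get a unique residue mod 1144.
    Write x = 8 + 104·t and substitute into x ≡ 9 (mod 11): 104·t ≡ 9 − 8 = 1 (mod 11).
    Reduce coefficients mod 11: 5·t ≡ 1 (mod 11).
    The inverse of 5 mod 11 is 9 (since 5·9 = 45 = 4·11 + 1), so t ≡ 9·1 = 9 ≡ 9 (mod 11).
    Then x = 8 + 104·9 = 944, valid modulo lcm(104, 11) = 1144: x ≡ 944 (mod 1144).
Verify: 944 mod 13 = 8 ✓, 944 mod 8 = 0 ✓, 944 mod 11 = 9 ✓.

x ≡ 944 (mod 1144).


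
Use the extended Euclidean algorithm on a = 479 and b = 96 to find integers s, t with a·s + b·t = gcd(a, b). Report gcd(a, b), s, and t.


Euclidean algorithm on (479, 96) — divide until remainder is 0:
  479 = 4 · 96 + 95
  96 = 1 · 95 + 1
  95 = 95 · 1 + 0
gcd(479, 96) = 1.
Track Bezout coefficients alongside the remainders: start with r₀ = 479 = a·1 + b·0 (s = 1, t = 0) and r₁ = 96 = a·0 + b·1 (s = 0, t = 1); each new remainder r_{k+1} = r_{k-1} − q_k·r_k inherits s_{k+1} = s_{k-1} − q_k·s_k, t_{k+1} = t_{k-1} − q_k·t_k, so r_k = a·s_k + b·t_k at every step:
  q = 4: r = 95, s = 1 − 4·0 = 1, t = 0 − 4·1 = -4  (check: 479·1 + 96·(-4) = 95)
  q = 1: r = 1, s = 0 − 1·1 = -1, t = 1 − 1·(-4) = 5  (check: 479·(-1) + 96·5 = 1)
The row with r = 1 (the gcd) gives the Bezout coefficients s = -1, t = 5.
Result: 479 · (-1) + 96 · (5) = 1.

gcd(479, 96) = 1; s = -1, t = 5 (check: 479·(-1) + 96·5 = 1).


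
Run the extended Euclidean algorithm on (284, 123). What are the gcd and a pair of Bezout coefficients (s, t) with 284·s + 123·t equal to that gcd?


Euclidean algorithm on (284, 123) — divide until remainder is 0:
  284 = 2 · 123 + 38
  123 = 3 · 38 + 9
  38 = 4 · 9 + 2
  9 = 4 · 2 + 1
  2 = 2 · 1 + 0
gcd(284, 123) = 1.
Track Bezout coefficients alongside the remainders: start with r₀ = 284 = a·1 + b·0 (s = 1, t = 0) and r₁ = 123 = a·0 + b·1 (s = 0, t = 1); each new remainder r_{k+1} = r_{k-1} − q_k·r_k inherits s_{k+1} = s_{k-1} − q_k·s_k, t_{k+1} = t_{k-1} − q_k·t_k, so r_k = a·s_k + b·t_k at every step:
  q = 2: r = 38, s = 1 − 2·0 = 1, t = 0 − 2·1 = -2  (check: 284·1 + 123·(-2) = 38)
  q = 3: r = 9, s = 0 − 3·1 = -3, t = 1 − 3·(-2) = 7  (check: 284·(-3) + 123·7 = 9)
  q = 4: r = 2, s = 1 − 4·(-3) = 13, t = -2 − 4·7 = -30  (check: 284·13 + 123·(-30) = 2)
  q = 4: r = 1, s = -3 − 4·13 = -55, t = 7 − 4·(-30) = 127  (check: 284·(-55) + 123·127 = 1)
The row with r = 1 (the gcd) gives the Bezout coefficients s = -55, t = 127.
Result: 284 · (-55) + 123 · (127) = 1.

gcd(284, 123) = 1; s = -55, t = 127 (check: 284·(-55) + 123·127 = 1).


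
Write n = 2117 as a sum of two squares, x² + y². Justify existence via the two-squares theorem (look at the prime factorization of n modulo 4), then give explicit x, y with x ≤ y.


Step 1: Factor n = 2117 = 29 · 73.
Step 2: Check the mod-4 condition on each prime factor: 29 ≡ 1 (mod 4), exponent 1; 73 ≡ 1 (mod 4), exponent 1.
All primes ≡ 3 (mod 4) appear to even exponent (or don't appear), so by the two-squares theorem n IS expressible as a sum of two squares.
Step 3: Build a representation. Here n = 29 · 73 is a product of primes ≡ 1 (mod 4). Each prime p ≡ 1 (mod 4) is itself a sum of two squares; find a² by testing p − a² for a perfect square:
  29: 29 − 1² = 28, 29 − 2² = 25 = 5² ⇒ 29 = 2² + 5².
  73: 73 − 1² = 72, 73 − 2² = 69, 73 − 3² = 64 = 8² ⇒ 73 = 3² + 8².
  Combine using the Brahmagupta–Fibonacci identity (a² + b²)(c² + d²) = (ac − bd)² + (ad + bc)² = (ac + bd)² + (ad − bc)²:
  29 · 73 = 2117: from (2² + 5²)(3² + 8²), take (2·3 − 5·8, 2·8 + 5·3) = (6 − 40, 16 + 15) = (-34, 31); dropping signs (only squares matter) gives (34, 31); check 34² + 31² = 1156 + 961 = 2117 ✓.
Step 4: Order so x ≤ y and verify: 31² + 34² = 961 + 1156 = 2117 = n. ✓

n = 2117 = 31² + 34² (one valid representation with x ≤ y).


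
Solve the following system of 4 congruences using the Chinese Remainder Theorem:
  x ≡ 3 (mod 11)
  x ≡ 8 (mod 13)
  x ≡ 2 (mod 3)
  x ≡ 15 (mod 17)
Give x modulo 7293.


Product of moduli M = 11 · 13 · 3 · 17 = 7293.
Merge one congruence at a time:
  Start: x ≡ 3 (mod 11).
  Combine with x ≡ 8 (mod 13); new modulus lcm = 143.
    Write x = 3 + 11·t and substitute into x ≡ 8 (mod 13): 11·t ≡ 8 − 3 = 5 (mod 13).
    The inverse of 11 mod 13 is 6 (since 11·6 = 66 = 5·13 + 1), so t ≡ 6·5 = 30 ≡ 4 (mod 13).
    Then x = 3 + 11·4 = 47, valid modulo lcm(11, 13) = 143: x ≡ 47 (mod 143).
  Combine with x ≡ 2 (mod 3); new modulus lcm = 429.
    Write x = 47 + 143·t and substitute into x ≡ 2 (mod 3): 143·t ≡ 2 − 47 = -45 (mod 3).
    Reduce coefficients mod 3: 2·t ≡ 0 (mod 3).
    The inverse of 2 mod 3 is 2 (since 2·2 = 4 = 1·3 + 1), so t ≡ 2·0 = 0 ≡ 0 (mod 3).
    Then x = 47 + 143·0 = 47, valid modulo lcm(143, 3) = 429: x ≡ 47 (mod 429).
  Combine with x ≡ 15 (mod 17); new modulus lcm = 7293.
    Write x = 47 + 429·t and substitute into x ≡ 15 (mod 17): 429·t ≡ 15 − 47 = -32 (mod 17).
    Reduce coefficients mod 17: 4·t ≡ 2 (mod 17).
    The inverse of 4 mod 17 is 13 (since 4·13 = 52 = 3·17 + 1), so t ≡ 13·2 = 26 ≡ 9 (mod 17).
    Then x = 47 + 429·9 = 3908, valid modulo lcm(429, 17) = 7293: x ≡ 3908 (mod 7293).
Verify against each original: 3908 mod 11 = 3, 3908 mod 13 = 8, 3908 mod 3 = 2, 3908 mod 17 = 15.

x ≡ 3908 (mod 7293).


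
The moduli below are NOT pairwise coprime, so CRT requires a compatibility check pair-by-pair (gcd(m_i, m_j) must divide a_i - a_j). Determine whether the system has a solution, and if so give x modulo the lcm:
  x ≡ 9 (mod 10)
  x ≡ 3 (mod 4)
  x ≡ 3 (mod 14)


Moduli 10, 4, 14 are not pairwise coprime, so CRT works modulo lcm(m_i) when all pairwise compatibility conditions hold.
Pairwise compatibility: gcd(m_i, m_j) must divide a_i - a_j for every pair.
Merge one congruence at a time:
  Start: x ≡ 9 (mod 10).
  Combine with x ≡ 3 (mod 4): gcd(10, 4) = 2; 3 - 9 = -6, which IS divisible by 2, so compatible.
    Write x = 9 + 10·t and substitute into x ≡ 3 (mod 4): 10·t ≡ 3 − 9 = -6 (mod 4).
    Divide the congruence (and modulus) by g = 2: 5·t ≡ -3 (mod 2).
    Reduce coefficients mod 2: 1·t ≡ 1 (mod 2).
    So t ≡ 1 (mod 2).
    Then x = 9 + 10·1 = 19, valid modulo lcm(10, 4) = 20: x ≡ 19 (mod 20).
  Combine with x ≡ 3 (mod 14): gcd(20, 14) = 2; 3 - 19 = -16, which IS divisible by 2, so compatible.
    Write x = 19 + 20·t and substitute into x ≡ 3 (mod 14): 20·t ≡ 3 − 19 = -16 (mod 14).
    Divide the congruence (and modulus) by g = 2: 10·t ≡ -8 (mod 7).
    Reduce coefficients mod 7: 3·t ≡ 6 (mod 7).
    The inverse of 3 mod 7 is 5 (since 3·5 = 15 = 2·7 + 1), so t ≡ 5·6 = 30 ≡ 2 (mod 7).
    Then x = 19 + 20·2 = 59, valid modulo lcm(20, 14) = 140: x ≡ 59 (mod 140).
Verify: 59 mod 10 = 9, 59 mod 4 = 3, 59 mod 14 = 3.

x ≡ 59 (mod 140).


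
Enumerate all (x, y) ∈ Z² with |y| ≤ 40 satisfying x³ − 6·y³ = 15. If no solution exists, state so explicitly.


The equation is x³ - 6y³ = 15. For fixed y, x³ = 6·y³ + 15, so a solution requires the RHS to be a perfect cube.
Strategy: iterate y from -40 to 40, compute RHS = 6·y³ + 15, and check whether it is a (positive or negative) perfect cube.
Check small values of y:
  y = 0: RHS = 15 is not a perfect cube.
  y = 1: RHS = 21 is not a perfect cube.
  y = -1: RHS = 9 is not a perfect cube.
  y = 2: RHS = 63 is not a perfect cube.
  y = -2: RHS = -33 is not a perfect cube.
  y = 3: RHS = 177 is not a perfect cube.
  y = -3: RHS = -147 is not a perfect cube.
Continuing the search up to |y| = 40 finds no solutions either.
No (x, y) in the scanned range satisfies the equation.

No integer solutions with |y| ≤ 40.


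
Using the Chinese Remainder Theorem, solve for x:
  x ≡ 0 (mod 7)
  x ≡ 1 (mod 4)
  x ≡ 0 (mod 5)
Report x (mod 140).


Moduli 7, 4, 5 are pairwise coprime; by CRT there is a unique solution modulo M = 7 · 4 · 5 = 140.
Solve pairwise, accumulating the modulus:
  Start with x ≡ 0 (mod 7).
  Combine with x ≡ 1 (mod 4): since gcd(7, 4) = 1, we get a unique residue mod 28.
    Write x = 0 + 7·t and substitute into x ≡ 1 (mod 4): 7·t ≡ 1 − 0 = 1 (mod 4).
    Reduce coefficients mod 4: 3·t ≡ 1 (mod 4).
    The inverse of 3 mod 4 is 3 (since 3·3 = 9 = 2·4 + 1), so t ≡ 3·1 = 3 ≡ 3 (mod 4).
    Then x = 0 + 7·3 = 21, valid modulo lcm(7, 4) = 28: x ≡ 21 (mod 28).
  Combine with x ≡ 0 (mod 5): since gcd(28, 5) = 1, we get a unique residue mod 140.
    Write x = 21 + 28·t and substitute into x ≡ 0 (mod 5): 28·t ≡ 0 − 21 = -21 (mod 5).
    Reduce coefficients mod 5: 3·t ≡ 4 (mod 5).
    The inverse of 3 mod 5 is 2 (since 3·2 = 6 = 1·5 + 1), so t ≡ 2·4 = 8 ≡ 3 (mod 5).
    Then x = 21 + 28·3 = 105, valid modulo lcm(28, 5) = 140: x ≡ 105 (mod 140).
Verify: 105 mod 7 = 0 ✓, 105 mod 4 = 1 ✓, 105 mod 5 = 0 ✓.

x ≡ 105 (mod 140).


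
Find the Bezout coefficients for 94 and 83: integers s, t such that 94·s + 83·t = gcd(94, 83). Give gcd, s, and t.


Euclidean algorithm on (94, 83) — divide until remainder is 0:
  94 = 1 · 83 + 11
  83 = 7 · 11 + 6
  11 = 1 · 6 + 5
  6 = 1 · 5 + 1
  5 = 5 · 1 + 0
gcd(94, 83) = 1.
Track Bezout coefficients alongside the remainders: start with r₀ = 94 = a·1 + b·0 (s = 1, t = 0) and r₁ = 83 = a·0 + b·1 (s = 0, t = 1); each new remainder r_{k+1} = r_{k-1} − q_k·r_k inherits s_{k+1} = s_{k-1} − q_k·s_k, t_{k+1} = t_{k-1} − q_k·t_k, so r_k = a·s_k + b·t_k at every step:
  q = 1: r = 11, s = 1 − 1·0 = 1, t = 0 − 1·1 = -1  (check: 94·1 + 83·(-1) = 11)
  q = 7: r = 6, s = 0 − 7·1 = -7, t = 1 − 7·(-1) = 8  (check: 94·(-7) + 83·8 = 6)
  q = 1: r = 5, s = 1 − 1·(-7) = 8, t = -1 − 1·8 = -9  (check: 94·8 + 83·(-9) = 5)
  q = 1: r = 1, s = -7 − 1·8 = -15, t = 8 − 1·(-9) = 17  (check: 94·(-15) + 83·17 = 1)
The row with r = 1 (the gcd) gives the Bezout coefficients s = -15, t = 17.
Result: 94 · (-15) + 83 · (17) = 1.

gcd(94, 83) = 1; s = -15, t = 17 (check: 94·(-15) + 83·17 = 1).


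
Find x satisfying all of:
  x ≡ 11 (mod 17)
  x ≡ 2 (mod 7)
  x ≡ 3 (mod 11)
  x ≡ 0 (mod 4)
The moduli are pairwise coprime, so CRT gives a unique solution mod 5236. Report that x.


Product of moduli M = 17 · 7 · 11 · 4 = 5236.
Merge one congruence at a time:
  Start: x ≡ 11 (mod 17).
  Combine with x ≡ 2 (mod 7); new modulus lcm = 119.
    Write x = 11 + 17·t and substitute into x ≡ 2 (mod 7): 17·t ≡ 2 − 11 = -9 (mod 7).
    Reduce coefficients mod 7: 3·t ≡ 5 (mod 7).
    The inverse of 3 mod 7 is 5 (since 3·5 = 15 = 2·7 + 1), so t ≡ 5·5 = 25 ≡ 4 (mod 7).
    Then x = 11 + 17·4 = 79, valid modulo lcm(17, 7) = 119: x ≡ 79 (mod 119).
  Combine with x ≡ 3 (mod 11); new modulus lcm = 1309.
    Write x = 79 + 119·t and substitute into x ≡ 3 (mod 11): 119·t ≡ 3 − 79 = -76 (mod 11).
    Reduce coefficients mod 11: 9·t ≡ 1 (mod 11).
    The inverse of 9 mod 11 is 5 (since 9·5 = 45 = 4·11 + 1), so t ≡ 5·1 = 5 ≡ 5 (mod 11).
    Then x = 79 + 119·5 = 674, valid modulo lcm(119, 11) = 1309: x ≡ 674 (mod 1309).
  Combine with x ≡ 0 (mod 4); new modulus lcm = 5236.
    Write x = 674 + 1309·t and substitute into x ≡ 0 (mod 4): 1309·t ≡ 0 − 674 = -674 (mod 4).
    Reduce coefficients mod 4: 1·t ≡ 2 (mod 4).
    So t ≡ 2 (mod 4).
    Then x = 674 + 1309·2 = 3292, valid modulo lcm(1309, 4) = 5236: x ≡ 3292 (mod 5236).
Verify against each original: 3292 mod 17 = 11, 3292 mod 7 = 2, 3292 mod 11 = 3, 3292 mod 4 = 0.

x ≡ 3292 (mod 5236).


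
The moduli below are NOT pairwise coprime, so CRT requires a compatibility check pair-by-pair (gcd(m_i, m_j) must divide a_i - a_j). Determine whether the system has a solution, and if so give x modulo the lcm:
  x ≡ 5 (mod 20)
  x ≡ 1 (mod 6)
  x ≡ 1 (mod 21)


Moduli 20, 6, 21 are not pairwise coprime, so CRT works modulo lcm(m_i) when all pairwise compatibility conditions hold.
Pairwise compatibility: gcd(m_i, m_j) must divide a_i - a_j for every pair.
Merge one congruence at a time:
  Start: x ≡ 5 (mod 20).
  Combine with x ≡ 1 (mod 6): gcd(20, 6) = 2; 1 - 5 = -4, which IS divisible by 2, so compatible.
    Write x = 5 + 20·t and substitute into x ≡ 1 (mod 6): 20·t ≡ 1 − 5 = -4 (mod 6).
    Divide the congruence (and modulus) by g = 2: 10·t ≡ -2 (mod 3).
    Reduce coefficients mod 3: 1·t ≡ 1 (mod 3).
    So t ≡ 1 (mod 3).
    Then x = 5 + 20·1 = 25, valid modulo lcm(20, 6) = 60: x ≡ 25 (mod 60).
  Combine with x ≡ 1 (mod 21): gcd(60, 21) = 3; 1 - 25 = -24, which IS divisible by 3, so compatible.
    Write x = 25 + 60·t and substitute into x ≡ 1 (mod 21): 60·t ≡ 1 − 25 = -24 (mod 21).
    Divide the congruence (and modulus) by g = 3: 20·t ≡ -8 (mod 7).
    Reduce coefficients mod 7: 6·t ≡ 6 (mod 7).
    The inverse of 6 mod 7 is 6 (since 6·6 = 36 = 5·7 + 1), so t ≡ 6·6 = 36 ≡ 1 (mod 7).
    Then x = 25 + 60·1 = 85, valid modulo lcm(60, 21) = 420: x ≡ 85 (mod 420).
Verify: 85 mod 20 = 5, 85 mod 6 = 1, 85 mod 21 = 1.

x ≡ 85 (mod 420).


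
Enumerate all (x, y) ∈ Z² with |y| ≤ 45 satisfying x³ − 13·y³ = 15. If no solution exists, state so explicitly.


The equation is x³ - 13y³ = 15. For fixed y, x³ = 13·y³ + 15, so a solution requires the RHS to be a perfect cube.
Strategy: iterate y from -45 to 45, compute RHS = 13·y³ + 15, and check whether it is a (positive or negative) perfect cube.
Check small values of y:
  y = 0: RHS = 15 is not a perfect cube.
  y = 1: RHS = 28 is not a perfect cube.
  y = -1: RHS = 2 is not a perfect cube.
  y = 2: RHS = 119 is not a perfect cube.
  y = -2: RHS = -89 is not a perfect cube.
  y = 3: RHS = 366 is not a perfect cube.
  y = -3: RHS = -336 is not a perfect cube.
Continuing the search up to |y| = 45 finds no solutions either.
No (x, y) in the scanned range satisfies the equation.

No integer solutions with |y| ≤ 45.


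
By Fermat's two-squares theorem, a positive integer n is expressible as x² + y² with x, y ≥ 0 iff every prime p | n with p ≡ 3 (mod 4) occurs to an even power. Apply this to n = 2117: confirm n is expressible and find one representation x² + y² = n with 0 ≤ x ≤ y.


Step 1: Factor n = 2117 = 29 · 73.
Step 2: Check the mod-4 condition on each prime factor: 29 ≡ 1 (mod 4), exponent 1; 73 ≡ 1 (mod 4), exponent 1.
All primes ≡ 3 (mod 4) appear to even exponent (or don't appear), so by the two-squares theorem n IS expressible as a sum of two squares.
Step 3: Build a representation. Here n = 29 · 73 is a product of primes ≡ 1 (mod 4). Each prime p ≡ 1 (mod 4) is itself a sum of two squares; find a² by testing p − a² for a perfect square:
  29: 29 − 1² = 28, 29 − 2² = 25 = 5² ⇒ 29 = 2² + 5².
  73: 73 − 1² = 72, 73 − 2² = 69, 73 − 3² = 64 = 8² ⇒ 73 = 3² + 8².
  Combine using the Brahmagupta–Fibonacci identity (a² + b²)(c² + d²) = (ac − bd)² + (ad + bc)² = (ac + bd)² + (ad − bc)²:
  29 · 73 = 2117: from (2² + 5²)(3² + 8²), take (2·3 − 5·8, 2·8 + 5·3) = (6 − 40, 16 + 15) = (-34, 31); dropping signs (only squares matter) gives (34, 31); check 34² + 31² = 1156 + 961 = 2117 ✓.
Step 4: Order so x ≤ y and verify: 31² + 34² = 961 + 1156 = 2117 = n. ✓

n = 2117 = 31² + 34² (one valid representation with x ≤ y).


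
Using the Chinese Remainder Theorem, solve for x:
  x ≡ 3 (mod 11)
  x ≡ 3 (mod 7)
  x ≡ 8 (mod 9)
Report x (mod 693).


Moduli 11, 7, 9 are pairwise coprime; by CRT there is a unique solution modulo M = 11 · 7 · 9 = 693.
Solve pairwise, accumulating the modulus:
  Start with x ≡ 3 (mod 11).
  Combine with x ≡ 3 (mod 7): since gcd(11, 7) = 1, we get a unique residue mod 77.
    Write x = 3 + 11·t and substitute into x ≡ 3 (mod 7): 11·t ≡ 3 − 3 = 0 (mod 7).
    Reduce coefficients mod 7: 4·t ≡ 0 (mod 7).
    The inverse of 4 mod 7 is 2 (since 4·2 = 8 = 1·7 + 1), so t ≡ 2·0 = 0 ≡ 0 (mod 7).
    Then x = 3 + 11·0 = 3, valid modulo lcm(11, 7) = 77: x ≡ 3 (mod 77).
  Combine with x ≡ 8 (mod 9): since gcd(77, 9) = 1, we get a unique residue mod 693.
    Write x = 3 + 77·t and substitute into x ≡ 8 (mod 9): 77·t ≡ 8 − 3 = 5 (mod 9).
    Reduce coefficients mod 9: 5·t ≡ 5 (mod 9).
    The inverse of 5 mod 9 is 2 (since 5·2 = 10 = 1·9 + 1), so t ≡ 2·5 = 10 ≡ 1 (mod 9).
    Then x = 3 + 77·1 = 80, valid modulo lcm(77, 9) = 693: x ≡ 80 (mod 693).
Verify: 80 mod 11 = 3 ✓, 80 mod 7 = 3 ✓, 80 mod 9 = 8 ✓.

x ≡ 80 (mod 693).


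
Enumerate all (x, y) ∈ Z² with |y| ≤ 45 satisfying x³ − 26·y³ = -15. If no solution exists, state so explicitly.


The equation is x³ - 26y³ = -15. For fixed y, x³ = 26·y³ − 15, so a solution requires the RHS to be a perfect cube.
Strategy: iterate y from -45 to 45, compute RHS = 26·y³ − 15, and check whether it is a (positive or negative) perfect cube.
Check small values of y:
  y = 0: RHS = -15 is not a perfect cube.
  y = 1: RHS = 11 is not a perfect cube.
  y = -1: RHS = -41 is not a perfect cube.
  y = 2: RHS = 193 is not a perfect cube.
  y = -2: RHS = -223 is not a perfect cube.
  y = 3: RHS = 687 is not a perfect cube.
  y = -3: RHS = -717 is not a perfect cube.
Continuing the search up to |y| = 45 finds no solutions either.
No (x, y) in the scanned range satisfies the equation.

No integer solutions with |y| ≤ 45.
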